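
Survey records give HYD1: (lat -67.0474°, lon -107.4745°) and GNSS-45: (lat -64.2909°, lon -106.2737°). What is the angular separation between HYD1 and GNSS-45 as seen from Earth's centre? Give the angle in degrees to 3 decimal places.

2.800°

Δφ = 2.7565°,  Δλ = 1.2008°
a = sin²(Δφ/2) + cos φ₁ cos φ₂ sin²(Δλ/2) = 0.000597
c = 2·arcsin(√a) = 0.048876 rad = 2.8004°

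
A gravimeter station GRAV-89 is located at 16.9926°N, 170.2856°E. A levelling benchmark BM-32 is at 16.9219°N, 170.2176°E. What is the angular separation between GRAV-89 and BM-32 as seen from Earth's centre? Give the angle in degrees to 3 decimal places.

0.096°

Δφ = -0.0707°,  Δλ = -0.0680°
a = sin²(Δφ/2) + cos φ₁ cos φ₂ sin²(Δλ/2) = 0.000001
c = 2·arcsin(√a) = 0.001677 rad = 0.0961°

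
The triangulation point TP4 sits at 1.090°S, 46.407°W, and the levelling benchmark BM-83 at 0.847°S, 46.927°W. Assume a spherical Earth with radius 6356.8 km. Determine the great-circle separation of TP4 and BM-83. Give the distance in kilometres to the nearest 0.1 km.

63.7 km

Δφ = 0.2430°,  Δλ = -0.5200°
a = sin²(Δφ/2) + cos φ₁ cos φ₂ sin²(Δλ/2) = 0.000025
c = 2·arcsin(√a) = 0.010017 rad = 0.5739°
d = R·c = 6356.8 × 0.010017 = 63.7 km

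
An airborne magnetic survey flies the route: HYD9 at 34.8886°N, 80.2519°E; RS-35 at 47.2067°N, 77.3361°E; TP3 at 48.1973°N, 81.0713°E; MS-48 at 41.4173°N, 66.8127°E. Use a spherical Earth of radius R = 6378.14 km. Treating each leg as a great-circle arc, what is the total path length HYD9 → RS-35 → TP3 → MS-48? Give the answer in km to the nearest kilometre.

3046 km

HYD9→RS-35: c = 0.218347 rad, d = 1392.65 km
RS-35→TP3: c = 0.047150 rad, d = 300.73 km
TP3→MS-48: c = 0.212020 rad, d = 1352.29 km
Total = 1392.65 + 300.73 + 1352.29 = 3045.67 km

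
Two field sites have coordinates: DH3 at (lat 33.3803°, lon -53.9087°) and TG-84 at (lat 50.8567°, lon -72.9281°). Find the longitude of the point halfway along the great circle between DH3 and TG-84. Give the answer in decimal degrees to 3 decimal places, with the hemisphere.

62.085°W

Bx = cos φ₂ cos Δλ = 0.596800,  By = cos φ₂ sin Δλ = -0.205721
φₘ = atan2(sin φ₁ + sin φ₂, √((cos φ₁ + Bx)² + By²)) = 42.50545°
λₘ = λ₁ + atan2(By, cos φ₁ + Bx) = -62.08479°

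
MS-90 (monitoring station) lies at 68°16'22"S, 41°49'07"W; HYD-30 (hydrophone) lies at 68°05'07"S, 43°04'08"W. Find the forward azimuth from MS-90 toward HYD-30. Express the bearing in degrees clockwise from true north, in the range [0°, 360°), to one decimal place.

MS-90: φ = -68.27278°, λ = -41.81861°
HYD-30: φ = -68.08528°, λ = -43.06889°
Δλ = -1.2503°
y = sin Δλ · cos φ₂ = -0.008144
x = cos φ₁ sin φ₂ − sin φ₁ cos φ₂ cos Δλ = 0.003190
θ = atan2(y, x) = -68.6094° → 291.3906° (mod 360°)

291.4°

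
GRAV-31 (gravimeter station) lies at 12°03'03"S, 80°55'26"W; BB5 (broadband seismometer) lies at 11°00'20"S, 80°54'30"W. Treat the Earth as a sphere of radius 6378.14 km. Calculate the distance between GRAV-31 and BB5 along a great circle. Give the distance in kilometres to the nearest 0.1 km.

GRAV-31: φ = -12.05083°, λ = -80.92389°
BB5: φ = -11.00556°, λ = -80.90833°
Δφ = 1.0453°,  Δλ = 0.0156°
a = sin²(Δφ/2) + cos φ₁ cos φ₂ sin²(Δλ/2) = 0.000083
c = 2·arcsin(√a) = 0.018245 rad = 1.0454°
d = R·c = 6378.14 × 0.018245 = 116.4 km

116.4 km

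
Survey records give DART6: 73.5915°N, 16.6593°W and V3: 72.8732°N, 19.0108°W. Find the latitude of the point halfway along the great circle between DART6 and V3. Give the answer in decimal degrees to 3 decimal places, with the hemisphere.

Bx = cos φ₂ cos Δλ = 0.294239,  By = cos φ₂ sin Δλ = -0.012083
φₘ = atan2(sin φ₁ + sin φ₂, √((cos φ₁ + Bx)² + By²)) = 73.23568°
λₘ = λ₁ + atan2(By, cos φ₁ + Bx) = -17.85951°

73.236°N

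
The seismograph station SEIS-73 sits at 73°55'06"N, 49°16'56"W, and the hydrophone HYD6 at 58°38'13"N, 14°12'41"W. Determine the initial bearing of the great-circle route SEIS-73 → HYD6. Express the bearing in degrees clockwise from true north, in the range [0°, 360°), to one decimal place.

SEIS-73: φ = +73.91833°, λ = -49.28222°
HYD6: φ = +58.63694°, λ = -14.21139°
Δλ = 35.0708°
y = sin Δλ · cos φ₂ = 0.299050
x = cos φ₁ sin φ₂ − sin φ₁ cos φ₂ cos Δλ = -0.172764
θ = atan2(y, x) = 120.0154° → 120.0154° (mod 360°)

120.0°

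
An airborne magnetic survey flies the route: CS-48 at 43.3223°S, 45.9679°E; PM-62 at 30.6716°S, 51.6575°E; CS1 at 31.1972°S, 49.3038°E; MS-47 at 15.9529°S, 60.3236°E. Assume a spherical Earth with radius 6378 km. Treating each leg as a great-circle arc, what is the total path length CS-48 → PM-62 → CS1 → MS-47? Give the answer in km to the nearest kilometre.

3760 km

CS-48→PM-62: c = 0.234457 rad, d = 1495.36 km
PM-62→CS1: c = 0.036410 rad, d = 232.22 km
CS1→MS-47: c = 0.318684 rad, d = 2032.57 km
Total = 1495.36 + 232.22 + 2032.57 = 3760.15 km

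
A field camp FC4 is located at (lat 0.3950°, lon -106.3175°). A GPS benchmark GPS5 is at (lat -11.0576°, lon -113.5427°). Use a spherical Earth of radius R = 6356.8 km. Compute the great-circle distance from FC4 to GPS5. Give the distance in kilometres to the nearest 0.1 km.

1499.8 km

Δφ = -11.4526°,  Δλ = -7.2252°
a = sin²(Δφ/2) + cos φ₁ cos φ₂ sin²(Δλ/2) = 0.013852
c = 2·arcsin(√a) = 0.235934 rad = 13.5180°
d = R·c = 6356.8 × 0.235934 = 1499.8 km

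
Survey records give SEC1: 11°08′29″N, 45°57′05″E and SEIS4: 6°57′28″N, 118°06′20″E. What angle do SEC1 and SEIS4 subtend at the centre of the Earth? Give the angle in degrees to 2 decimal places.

71.22°

SEC1: φ = +11.14139°, λ = +45.95139°
SEIS4: φ = +6.95778°, λ = +118.10556°
Δφ = -4.1836°,  Δλ = 72.1542°
a = sin²(Δφ/2) + cos φ₁ cos φ₂ sin²(Δλ/2) = 0.339063
c = 2·arcsin(√a) = 1.243088 rad = 71.2237°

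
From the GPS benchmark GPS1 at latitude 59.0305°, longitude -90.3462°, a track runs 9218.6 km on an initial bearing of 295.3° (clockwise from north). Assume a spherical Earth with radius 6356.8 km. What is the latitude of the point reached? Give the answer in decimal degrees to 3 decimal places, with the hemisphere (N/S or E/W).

18.752°N

δ = d/R = 9218.6/6356.8 = 1.450195 rad
φ₂ = arcsin(sin φ₁ cos δ + cos φ₁ sin δ cos θ)
   = arcsin(0.85744·0.12031 + 0.51458·0.99274·0.42736) = 18.75192°
λ₂ = λ₁ + atan2(sin θ sin δ cos φ₁, cos δ − sin φ₁ sin φ₂) = 161.06433°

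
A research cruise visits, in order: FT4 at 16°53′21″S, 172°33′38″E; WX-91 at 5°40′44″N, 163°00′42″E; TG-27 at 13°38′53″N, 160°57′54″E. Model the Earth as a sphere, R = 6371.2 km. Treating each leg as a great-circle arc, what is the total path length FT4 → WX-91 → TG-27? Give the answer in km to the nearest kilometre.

FT4: φ = -16.88917°, λ = +172.56056°
WX-91: φ = +5.67889°, λ = +163.01167°
TG-27: φ = +13.64806°, λ = +160.96500°
FT4→WX-91: c = 0.426954 rad, d = 2720.21 km
WX-91→TG-27: c = 0.143469 rad, d = 914.07 km
Total = 2720.21 + 914.07 = 3634.28 km

3634 km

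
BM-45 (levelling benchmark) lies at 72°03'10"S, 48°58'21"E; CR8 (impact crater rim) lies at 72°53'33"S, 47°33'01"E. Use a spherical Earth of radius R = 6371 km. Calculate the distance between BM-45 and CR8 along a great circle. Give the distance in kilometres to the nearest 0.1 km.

104.8 km

BM-45: φ = -72.05278°, λ = +48.97250°
CR8: φ = -72.89250°, λ = +47.55028°
Δφ = -0.8397°,  Δλ = -1.4222°
a = sin²(Δφ/2) + cos φ₁ cos φ₂ sin²(Δλ/2) = 0.000068
c = 2·arcsin(√a) = 0.016451 rad = 0.9426°
d = R·c = 6371 × 0.016451 = 104.8 km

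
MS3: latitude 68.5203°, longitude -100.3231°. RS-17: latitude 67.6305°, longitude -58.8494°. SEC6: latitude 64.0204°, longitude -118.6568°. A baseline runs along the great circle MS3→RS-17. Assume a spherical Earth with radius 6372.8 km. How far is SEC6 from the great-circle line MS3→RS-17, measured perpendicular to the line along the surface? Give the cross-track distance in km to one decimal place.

108.4 km

δ₁₃ = central angle MS3→SEC6 = 0.149970 rad  (haversine)
θ₁₃ = bearing MS3→SEC6 = 247.255°,  θ₁₂ = bearing MS3→RS-17 = 73.791°
dₓₜ = R·arcsin(sin δ₁₃ · sin(θ₁₃ − θ₁₂)) = 6372.8·arcsin(0.14941·sin(173.464°)) = 108.391 km
|dₓₜ| = 108.391 km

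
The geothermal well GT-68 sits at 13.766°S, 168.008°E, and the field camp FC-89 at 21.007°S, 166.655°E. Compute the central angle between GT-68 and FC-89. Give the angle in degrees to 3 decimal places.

7.355°

Δφ = -7.2410°,  Δλ = -1.3530°
a = sin²(Δφ/2) + cos φ₁ cos φ₂ sin²(Δλ/2) = 0.004114
c = 2·arcsin(√a) = 0.128369 rad = 7.3550°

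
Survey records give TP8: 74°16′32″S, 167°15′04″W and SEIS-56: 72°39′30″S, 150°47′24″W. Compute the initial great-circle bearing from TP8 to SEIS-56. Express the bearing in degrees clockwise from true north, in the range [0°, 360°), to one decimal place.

TP8: φ = -74.27556°, λ = -167.25111°
SEIS-56: φ = -72.65833°, λ = -150.79000°
Δλ = 16.4611°
y = sin Δλ · cos φ₂ = 0.084462
x = cos φ₁ sin φ₂ − sin φ₁ cos φ₂ cos Δλ = 0.016462
θ = atan2(y, x) = 78.9710° → 78.9710° (mod 360°)

79.0°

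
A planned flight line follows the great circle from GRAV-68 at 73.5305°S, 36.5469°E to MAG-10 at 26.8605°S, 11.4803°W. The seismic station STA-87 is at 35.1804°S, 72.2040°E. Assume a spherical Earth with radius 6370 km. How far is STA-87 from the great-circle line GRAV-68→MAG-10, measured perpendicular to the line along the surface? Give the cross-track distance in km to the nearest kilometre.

δ₁₃ = central angle GRAV-68→STA-87 = 0.736549 rad  (haversine)
θ₁₃ = bearing GRAV-68→STA-87 = 45.177°,  θ₁₂ = bearing GRAV-68→MAG-10 = 303.803°
dₓₜ = R·arcsin(sin δ₁₃ · sin(θ₁₃ − θ₁₂)) = 6370·arcsin(0.67174·sin(-258.625°)) = 4579.260 km
|dₓₜ| = 4579.260 km

4579 km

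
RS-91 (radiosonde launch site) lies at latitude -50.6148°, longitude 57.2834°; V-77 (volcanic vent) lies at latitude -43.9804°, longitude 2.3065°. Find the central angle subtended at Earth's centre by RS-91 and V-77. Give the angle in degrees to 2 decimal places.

36.99°

Δφ = 6.6344°,  Δλ = -54.9769°
a = sin²(Δφ/2) + cos φ₁ cos φ₂ sin²(Δλ/2) = 0.100624
c = 2·arcsin(√a) = 0.645578 rad = 36.9889°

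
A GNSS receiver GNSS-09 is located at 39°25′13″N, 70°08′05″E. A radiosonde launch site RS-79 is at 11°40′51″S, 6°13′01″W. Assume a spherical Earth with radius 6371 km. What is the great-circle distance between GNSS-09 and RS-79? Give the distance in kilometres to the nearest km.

9689 km

GNSS-09: φ = +39.42028°, λ = +70.13472°
RS-79: φ = -11.68083°, λ = -6.21694°
Δφ = -51.1011°,  Δλ = -76.3517°
a = sin²(Δφ/2) + cos φ₁ cos φ₂ sin²(Δλ/2) = 0.475027
c = 2·arcsin(√a) = 1.520831 rad = 87.1372°
d = R·c = 6371 × 1.520831 = 9689.2 km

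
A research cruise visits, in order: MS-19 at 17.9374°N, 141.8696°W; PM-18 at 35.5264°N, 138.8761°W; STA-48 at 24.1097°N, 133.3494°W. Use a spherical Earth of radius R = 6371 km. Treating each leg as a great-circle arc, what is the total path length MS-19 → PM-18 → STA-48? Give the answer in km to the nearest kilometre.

MS-19→PM-18: c = 0.310463 rad, d = 1977.96 km
PM-18→STA-48: c = 0.216010 rad, d = 1376.20 km
Total = 1977.96 + 1376.20 = 3354.16 km

3354 km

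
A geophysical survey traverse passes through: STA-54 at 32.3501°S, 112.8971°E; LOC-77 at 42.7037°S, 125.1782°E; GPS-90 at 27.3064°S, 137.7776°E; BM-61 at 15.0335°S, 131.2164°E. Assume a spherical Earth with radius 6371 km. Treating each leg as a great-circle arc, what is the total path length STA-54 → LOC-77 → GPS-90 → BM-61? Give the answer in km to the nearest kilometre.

STA-54→LOC-77: c = 0.247571 rad, d = 1577.28 km
LOC-77→GPS-90: c = 0.322697 rad, d = 2055.90 km
GPS-90→BM-61: c = 0.239209 rad, d = 1524.00 km
Total = 1577.28 + 2055.90 + 1524.00 = 5157.18 km

5157 km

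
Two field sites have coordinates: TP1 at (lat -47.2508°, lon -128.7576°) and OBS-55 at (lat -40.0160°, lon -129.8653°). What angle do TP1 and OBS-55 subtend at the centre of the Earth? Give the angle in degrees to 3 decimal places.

Δφ = 7.2348°,  Δλ = -1.1077°
a = sin²(Δφ/2) + cos φ₁ cos φ₂ sin²(Δλ/2) = 0.004029
c = 2·arcsin(√a) = 0.127040 rad = 7.2789°

7.279°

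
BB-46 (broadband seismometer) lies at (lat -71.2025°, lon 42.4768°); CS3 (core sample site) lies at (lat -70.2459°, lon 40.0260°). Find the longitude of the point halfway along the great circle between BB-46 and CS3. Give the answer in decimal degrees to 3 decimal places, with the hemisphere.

41.222°E

Bx = cos φ₂ cos Δλ = 0.337675,  By = cos φ₂ sin Δλ = -0.014453
φₘ = atan2(sin φ₁ + sin φ₂, √((cos φ₁ + Bx)² + By²)) = -70.72828°
λₘ = λ₁ + atan2(By, cos φ₁ + Bx) = 41.22214°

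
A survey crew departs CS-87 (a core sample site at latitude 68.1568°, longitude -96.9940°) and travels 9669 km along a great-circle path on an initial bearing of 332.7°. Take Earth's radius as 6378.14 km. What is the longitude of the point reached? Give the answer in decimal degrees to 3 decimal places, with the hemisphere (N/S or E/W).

δ = d/R = 9669/6378.14 = 1.515959 rad
φ₂ = arcsin(sin φ₁ cos δ + cos φ₁ sin δ cos θ)
   = arcsin(0.92821·0.05481 + 0.37207·0.99850·0.88862) = 22.39585°
λ₂ = λ₁ + atan2(sin θ sin δ cos φ₁, cos δ − sin φ₁ sin φ₂) = 112.69688°

112.697°E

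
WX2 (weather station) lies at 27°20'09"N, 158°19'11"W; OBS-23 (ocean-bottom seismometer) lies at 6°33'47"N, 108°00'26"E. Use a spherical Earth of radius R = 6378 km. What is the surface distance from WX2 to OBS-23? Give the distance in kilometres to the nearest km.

WX2: φ = +27.33583°, λ = -158.31972°
OBS-23: φ = +6.56306°, λ = +108.00722°
Δφ = -20.7728°,  Δλ = -93.6731°
a = sin²(Δφ/2) + cos φ₁ cos φ₂ sin²(Δλ/2) = 0.502025
c = 2·arcsin(√a) = 1.574847 rad = 90.2321°
d = R·c = 6378 × 1.574847 = 10044.4 km

10044 km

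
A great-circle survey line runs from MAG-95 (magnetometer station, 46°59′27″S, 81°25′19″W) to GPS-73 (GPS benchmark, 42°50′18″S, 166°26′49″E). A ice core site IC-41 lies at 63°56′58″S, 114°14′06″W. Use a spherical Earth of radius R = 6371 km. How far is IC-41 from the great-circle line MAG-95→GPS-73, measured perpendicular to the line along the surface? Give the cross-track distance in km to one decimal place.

499.4 km

MAG-95: φ = -46.99083°, λ = -81.42194°
GPS-73: φ = -42.83833°, λ = +166.44694°
IC-41: φ = -63.94944°, λ = -114.23500°
δ₁₃ = central angle MAG-95→IC-41 = 0.430592 rad  (haversine)
θ₁₃ = bearing MAG-95→IC-41 = 214.760°,  θ₁₂ = bearing MAG-95→GPS-73 = 225.573°
dₓₜ = R·arcsin(sin δ₁₃ · sin(θ₁₃ − θ₁₂)) = 6371·arcsin(0.41741·sin(-10.813°)) = -499.407 km
|dₓₜ| = 499.407 km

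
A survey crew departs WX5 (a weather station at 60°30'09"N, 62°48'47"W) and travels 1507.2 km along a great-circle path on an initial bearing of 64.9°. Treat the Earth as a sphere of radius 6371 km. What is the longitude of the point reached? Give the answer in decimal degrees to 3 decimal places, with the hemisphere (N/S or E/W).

WX5: φ = +60.50250°, λ = -62.81306°
δ = d/R = 1507.2/6371 = 0.236572 rad
φ₂ = arcsin(sin φ₁ cos δ + cos φ₁ sin δ cos θ)
   = arcsin(0.87038·0.97215 + 0.49239·0.23437·0.42420) = 63.51970°
λ₂ = λ₁ + atan2(sin θ sin δ cos φ₁, cos δ − sin φ₁ sin φ₂) = -34.38918°

34.389°W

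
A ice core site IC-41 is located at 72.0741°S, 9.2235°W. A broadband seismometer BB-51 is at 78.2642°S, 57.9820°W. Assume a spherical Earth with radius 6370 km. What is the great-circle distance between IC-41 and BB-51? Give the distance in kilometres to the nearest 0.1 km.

1488.1 km

Δφ = -6.1901°,  Δλ = -48.7585°
a = sin²(Δφ/2) + cos φ₁ cos φ₂ sin²(Δλ/2) = 0.013582
c = 2·arcsin(√a) = 0.233613 rad = 13.3850°
d = R·c = 6370 × 0.233613 = 1488.1 km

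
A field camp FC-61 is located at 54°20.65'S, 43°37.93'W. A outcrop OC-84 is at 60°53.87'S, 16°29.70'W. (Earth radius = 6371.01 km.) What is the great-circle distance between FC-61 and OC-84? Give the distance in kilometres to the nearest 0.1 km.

1756.0 km

FC-61: φ = -54.34417°, λ = -43.63217°
OC-84: φ = -60.89783°, λ = -16.49500°
Δφ = -6.5537°,  Δλ = 27.1372°
a = sin²(Δφ/2) + cos φ₁ cos φ₂ sin²(Δλ/2) = 0.018872
c = 2·arcsin(√a) = 0.275624 rad = 15.7921°
d = R·c = 6371.01 × 0.275624 = 1756.0 km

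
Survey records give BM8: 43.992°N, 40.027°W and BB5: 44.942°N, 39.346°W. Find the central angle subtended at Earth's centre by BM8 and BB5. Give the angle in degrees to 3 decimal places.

1.067°

Δφ = 0.9500°,  Δλ = 0.6810°
a = sin²(Δφ/2) + cos φ₁ cos φ₂ sin²(Δλ/2) = 0.000087
c = 2·arcsin(√a) = 0.018624 rad = 1.0671°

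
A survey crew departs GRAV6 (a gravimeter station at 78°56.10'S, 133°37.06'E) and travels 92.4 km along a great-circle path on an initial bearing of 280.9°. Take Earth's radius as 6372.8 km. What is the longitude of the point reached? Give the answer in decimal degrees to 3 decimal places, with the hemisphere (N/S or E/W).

GRAV6: φ = -78.93500°, λ = +133.61767°
δ = d/R = 92.4/6372.8 = 0.014499 rad
φ₂ = arcsin(sin φ₁ cos δ + cos φ₁ sin δ cos θ)
   = arcsin(-0.98141·0.99989 + 0.19192·0.01450·0.18910) = -78.74867°
λ₂ = λ₁ + atan2(sin θ sin δ cos φ₁, cos δ − sin φ₁ sin φ₂) = 129.43318°

129.433°E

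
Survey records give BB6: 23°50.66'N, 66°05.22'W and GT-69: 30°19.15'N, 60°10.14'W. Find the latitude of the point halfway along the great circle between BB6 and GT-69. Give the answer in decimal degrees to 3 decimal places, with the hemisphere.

27.113°N

BB6: φ = +23.84433°, λ = -66.08700°
GT-69: φ = +30.31917°, λ = -60.16900°
Bx = cos φ₂ cos Δλ = 0.858626,  By = cos φ₂ sin Δλ = 0.089003
φₘ = atan2(sin φ₁ + sin φ₂, √((cos φ₁ + Bx)² + By²)) = 27.11272°
λₘ = λ₁ + atan2(By, cos φ₁ + Bx) = -63.21366°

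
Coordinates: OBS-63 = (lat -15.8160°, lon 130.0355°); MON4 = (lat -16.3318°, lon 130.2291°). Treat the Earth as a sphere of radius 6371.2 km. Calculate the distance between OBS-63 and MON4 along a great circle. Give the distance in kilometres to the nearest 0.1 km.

61.0 km

Δφ = -0.5158°,  Δλ = 0.1936°
a = sin²(Δφ/2) + cos φ₁ cos φ₂ sin²(Δλ/2) = 0.000023
c = 2·arcsin(√a) = 0.009570 rad = 0.5483°
d = R·c = 6371.2 × 0.009570 = 61.0 km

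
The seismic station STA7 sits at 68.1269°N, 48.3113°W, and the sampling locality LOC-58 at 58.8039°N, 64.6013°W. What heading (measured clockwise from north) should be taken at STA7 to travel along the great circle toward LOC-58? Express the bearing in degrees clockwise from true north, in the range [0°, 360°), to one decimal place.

225.5°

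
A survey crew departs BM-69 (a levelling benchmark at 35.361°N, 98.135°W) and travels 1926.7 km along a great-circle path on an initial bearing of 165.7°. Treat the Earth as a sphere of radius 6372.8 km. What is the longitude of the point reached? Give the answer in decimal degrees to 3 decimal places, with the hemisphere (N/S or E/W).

δ = d/R = 1926.7/6372.8 = 0.302332 rad
φ₂ = arcsin(sin φ₁ cos δ + cos φ₁ sin δ cos θ)
   = arcsin(0.57873·0.95464 + 0.81552·0.29775·-0.96902) = 18.49261°
λ₂ = λ₁ + atan2(sin θ sin δ cos φ₁, cos δ − sin φ₁ sin φ₂) = -93.68739°

93.687°W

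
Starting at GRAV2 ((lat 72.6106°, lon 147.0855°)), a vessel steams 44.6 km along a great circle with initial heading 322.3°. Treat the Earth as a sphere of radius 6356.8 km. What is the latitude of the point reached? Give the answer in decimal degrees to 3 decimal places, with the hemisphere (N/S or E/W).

72.927°N

δ = d/R = 44.6/6356.8 = 0.007016 rad
φ₂ = arcsin(sin φ₁ cos δ + cos φ₁ sin δ cos θ)
   = arcsin(0.95430·0.99998 + 0.29886·0.00702·0.79122) = 72.92695°
λ₂ = λ₁ + atan2(sin θ sin δ cos φ₁, cos δ − sin φ₁ sin φ₂) = 146.24816°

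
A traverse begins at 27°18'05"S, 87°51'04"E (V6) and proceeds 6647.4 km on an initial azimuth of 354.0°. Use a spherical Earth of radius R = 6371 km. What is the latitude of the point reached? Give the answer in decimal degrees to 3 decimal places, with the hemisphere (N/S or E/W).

32.195°N

V6: φ = -27.30139°, λ = +87.85111°
δ = d/R = 6647.4/6371 = 1.043384 rad
φ₂ = arcsin(sin φ₁ cos δ + cos φ₁ sin δ cos θ)
   = arcsin(-0.45867·0.50330 + 0.88861·0.86411·0.99452) = 32.19487°
λ₂ = λ₁ + atan2(sin θ sin δ cos φ₁, cos δ − sin φ₁ sin φ₂) = 81.72392°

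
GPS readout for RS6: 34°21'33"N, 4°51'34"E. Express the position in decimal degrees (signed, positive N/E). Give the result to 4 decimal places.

+34.3592°, +4.8594°

lat: 34.3592° N → +34.3592°
lon: 4.8594° E → +4.8594°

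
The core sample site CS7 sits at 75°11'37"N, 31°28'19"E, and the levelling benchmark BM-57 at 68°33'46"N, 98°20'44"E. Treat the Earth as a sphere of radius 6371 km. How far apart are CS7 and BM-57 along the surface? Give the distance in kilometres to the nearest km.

CS7: φ = +75.19361°, λ = +31.47194°
BM-57: φ = +68.56278°, λ = +98.34556°
Δφ = -6.6308°,  Δλ = 66.8736°
a = sin²(Δφ/2) + cos φ₁ cos φ₂ sin²(Δλ/2) = 0.031703
c = 2·arcsin(√a) = 0.358014 rad = 20.5127°
d = R·c = 6371 × 0.358014 = 2280.9 km

2281 km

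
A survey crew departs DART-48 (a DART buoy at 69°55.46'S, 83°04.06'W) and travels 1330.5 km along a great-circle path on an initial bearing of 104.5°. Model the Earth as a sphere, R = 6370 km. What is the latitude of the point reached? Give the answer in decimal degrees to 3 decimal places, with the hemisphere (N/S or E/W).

DART-48: φ = -69.92433°, λ = -83.06767°
δ = d/R = 1330.5/6370 = 0.208870 rad
φ₂ = arcsin(sin φ₁ cos δ + cos φ₁ sin δ cos θ)
   = arcsin(-0.93924·0.97827 + 0.34326·0.20735·-0.25038) = -69.49601°
λ₂ = λ₁ + atan2(sin θ sin δ cos φ₁, cos δ − sin φ₁ sin φ₂) = -48.09932°

69.496°S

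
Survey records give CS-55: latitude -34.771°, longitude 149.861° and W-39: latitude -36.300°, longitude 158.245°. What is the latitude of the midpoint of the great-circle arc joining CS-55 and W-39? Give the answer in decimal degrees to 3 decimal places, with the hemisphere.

Bx = cos φ₂ cos Δλ = 0.797315,  By = cos φ₂ sin Δλ = 0.117510
φₘ = atan2(sin φ₁ + sin φ₂, √((cos φ₁ + Bx)² + By²)) = -35.60812°
λₘ = λ₁ + atan2(By, cos φ₁ + Bx) = 154.01298°

35.608°S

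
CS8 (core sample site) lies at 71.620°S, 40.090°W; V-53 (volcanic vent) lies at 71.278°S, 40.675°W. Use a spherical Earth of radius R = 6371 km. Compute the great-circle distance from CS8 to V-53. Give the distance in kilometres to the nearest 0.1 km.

Δφ = 0.3420°,  Δλ = -0.5850°
a = sin²(Δφ/2) + cos φ₁ cos φ₂ sin²(Δλ/2) = 0.000012
c = 2·arcsin(√a) = 0.006796 rad = 0.3894°
d = R·c = 6371 × 0.006796 = 43.3 km

43.3 km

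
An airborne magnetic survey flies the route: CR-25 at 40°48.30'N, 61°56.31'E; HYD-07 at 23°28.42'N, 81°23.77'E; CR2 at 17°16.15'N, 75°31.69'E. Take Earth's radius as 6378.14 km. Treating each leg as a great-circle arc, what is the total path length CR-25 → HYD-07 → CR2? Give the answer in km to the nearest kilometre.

CR-25: φ = +40.80500°, λ = +61.93850°
HYD-07: φ = +23.47367°, λ = +81.39617°
CR2: φ = +17.26917°, λ = +75.52817°
CR-25→HYD-07: c = 0.415424 rad, d = 2649.63 km
HYD-07→CR2: c = 0.144675 rad, d = 922.76 km
Total = 2649.63 + 922.76 = 3572.39 km

3572 km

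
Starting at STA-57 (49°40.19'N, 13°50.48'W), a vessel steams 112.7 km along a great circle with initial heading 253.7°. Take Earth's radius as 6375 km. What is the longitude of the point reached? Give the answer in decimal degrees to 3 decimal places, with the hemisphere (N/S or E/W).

STA-57: φ = +49.66983°, λ = -13.84133°
δ = d/R = 112.7/6375 = 0.017678 rad
φ₂ = arcsin(sin φ₁ cos δ + cos φ₁ sin δ cos θ)
   = arcsin(0.76233·0.99984 + 0.64719·0.01768·-0.28067) = 49.37590°
λ₂ = λ₁ + atan2(sin θ sin δ cos φ₁, cos δ − sin φ₁ sin φ₂) = -15.33458°

15.335°W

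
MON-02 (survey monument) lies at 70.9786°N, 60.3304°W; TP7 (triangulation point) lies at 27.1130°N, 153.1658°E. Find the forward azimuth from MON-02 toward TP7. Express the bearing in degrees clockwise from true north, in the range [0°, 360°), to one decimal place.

330.0°

Δλ = -146.5038°
y = sin Δλ · cos φ₂ = -0.491235
x = cos φ₁ sin φ₂ − sin φ₁ cos φ₂ cos Δλ = 0.850289
θ = atan2(y, x) = -30.0162° → 329.9838° (mod 360°)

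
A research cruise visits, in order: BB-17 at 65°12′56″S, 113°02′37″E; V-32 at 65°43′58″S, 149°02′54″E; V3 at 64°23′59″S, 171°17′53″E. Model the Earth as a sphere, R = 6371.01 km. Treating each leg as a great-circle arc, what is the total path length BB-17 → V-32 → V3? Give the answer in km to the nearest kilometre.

2688 km

BB-17: φ = -65.21556°, λ = +113.04361°
V-32: φ = -65.73278°, λ = +149.04833°
V3: φ = -64.39972°, λ = +171.29806°
BB-17→V-32: c = 0.257434 rad, d = 1640.12 km
V-32→V3: c = 0.164461 rad, d = 1047.78 km
Total = 1640.12 + 1047.78 = 2687.90 km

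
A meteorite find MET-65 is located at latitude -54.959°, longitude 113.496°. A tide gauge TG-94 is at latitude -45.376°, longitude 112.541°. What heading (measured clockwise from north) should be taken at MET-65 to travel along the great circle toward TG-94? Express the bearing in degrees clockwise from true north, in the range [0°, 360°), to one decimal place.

356.0°

Δλ = -0.9550°
y = sin Δλ · cos φ₂ = -0.011708
x = cos φ₁ sin φ₂ − sin φ₁ cos φ₂ cos Δλ = 0.166396
θ = atan2(y, x) = -4.0248° → 355.9752° (mod 360°)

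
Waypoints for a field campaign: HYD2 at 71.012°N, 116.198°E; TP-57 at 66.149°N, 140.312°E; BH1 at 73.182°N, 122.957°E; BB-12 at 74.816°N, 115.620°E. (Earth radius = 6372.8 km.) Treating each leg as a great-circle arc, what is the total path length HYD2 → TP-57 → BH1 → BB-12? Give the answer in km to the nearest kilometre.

2420 km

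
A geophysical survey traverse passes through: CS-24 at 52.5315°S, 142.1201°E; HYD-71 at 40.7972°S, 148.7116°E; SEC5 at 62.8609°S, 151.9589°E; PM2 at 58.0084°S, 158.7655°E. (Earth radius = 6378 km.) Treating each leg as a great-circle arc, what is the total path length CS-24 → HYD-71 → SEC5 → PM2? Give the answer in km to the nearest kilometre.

CS-24→HYD-71: c = 0.219267 rad, d = 1398.49 km
HYD-71→SEC5: c = 0.386558 rad, d = 2465.46 km
SEC5→PM2: c = 0.102881 rad, d = 656.17 km
Total = 1398.49 + 2465.46 + 656.17 = 4520.12 km

4520 km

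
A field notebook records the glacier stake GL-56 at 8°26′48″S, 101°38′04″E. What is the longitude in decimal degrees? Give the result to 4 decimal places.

101.6344°E

101° + 38′/60 + 4″/3600 = 101 + 0.63333 + 0.00111 = 101.6344°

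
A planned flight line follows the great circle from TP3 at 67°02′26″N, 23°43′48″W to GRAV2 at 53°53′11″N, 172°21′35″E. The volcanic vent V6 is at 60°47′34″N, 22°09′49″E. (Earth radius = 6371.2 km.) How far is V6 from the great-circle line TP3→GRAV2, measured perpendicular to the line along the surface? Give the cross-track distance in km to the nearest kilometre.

2273 km

TP3: φ = +67.04056°, λ = -23.73000°
GRAV2: φ = +53.88639°, λ = +172.35972°
V6: φ = +60.79278°, λ = +22.16361°
δ₁₃ = central angle TP3→V6 = 0.359156 rad  (haversine)
θ₁₃ = bearing TP3→V6 = 85.469°,  θ₁₂ = bearing TP3→GRAV2 = 348.952°
dₓₜ = R·arcsin(sin δ₁₃ · sin(θ₁₃ − θ₁₂)) = 6371.2·arcsin(0.35148·sin(-263.483°)) = 2272.805 km
|dₓₜ| = 2272.805 km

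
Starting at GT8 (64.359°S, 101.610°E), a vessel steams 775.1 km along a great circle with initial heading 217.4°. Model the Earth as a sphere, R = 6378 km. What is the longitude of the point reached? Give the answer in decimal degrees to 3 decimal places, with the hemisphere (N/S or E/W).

δ = d/R = 775.1/6378 = 0.121527 rad
φ₂ = arcsin(sin φ₁ cos δ + cos φ₁ sin δ cos θ)
   = arcsin(-0.90152·0.99262 + 0.43273·0.12123·-0.79441) = -69.47976°
λ₂ = λ₁ + atan2(sin θ sin δ cos φ₁, cos δ − sin φ₁ sin φ₂) = 89.48463°

89.485°E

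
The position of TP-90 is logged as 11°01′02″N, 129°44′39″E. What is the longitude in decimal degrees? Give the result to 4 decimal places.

129.7442°E

129° + 44′/60 + 39″/3600 = 129 + 0.73333 + 0.01083 = 129.7442°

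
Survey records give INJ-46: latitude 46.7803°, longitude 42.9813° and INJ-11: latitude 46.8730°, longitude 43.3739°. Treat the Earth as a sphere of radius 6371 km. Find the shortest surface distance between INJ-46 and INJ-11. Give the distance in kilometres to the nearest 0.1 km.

31.6 km

Δφ = 0.0927°,  Δλ = 0.3926°
a = sin²(Δφ/2) + cos φ₁ cos φ₂ sin²(Δλ/2) = 0.000006
c = 2·arcsin(√a) = 0.004960 rad = 0.2842°
d = R·c = 6371 × 0.004960 = 31.6 km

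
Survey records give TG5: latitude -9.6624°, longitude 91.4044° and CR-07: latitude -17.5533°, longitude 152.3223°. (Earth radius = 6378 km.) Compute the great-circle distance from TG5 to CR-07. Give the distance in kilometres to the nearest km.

6624 km

Δφ = -7.8909°,  Δλ = 60.9179°
a = sin²(Δφ/2) + cos φ₁ cos φ₂ sin²(Δλ/2) = 0.246262
c = 2·arcsin(√a) = 1.038544 rad = 59.5042°
d = R·c = 6378 × 1.038544 = 6623.8 km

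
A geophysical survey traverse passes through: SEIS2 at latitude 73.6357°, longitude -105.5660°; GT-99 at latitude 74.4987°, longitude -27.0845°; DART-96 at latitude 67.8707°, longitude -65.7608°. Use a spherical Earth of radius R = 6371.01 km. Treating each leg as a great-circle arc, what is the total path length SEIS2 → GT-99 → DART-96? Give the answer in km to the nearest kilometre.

3757 km

SEIS2→GT-99: c = 0.349267 rad, d = 2225.19 km
GT-99→DART-96: c = 0.240424 rad, d = 1531.75 km
Total = 2225.19 + 1531.75 = 3756.93 km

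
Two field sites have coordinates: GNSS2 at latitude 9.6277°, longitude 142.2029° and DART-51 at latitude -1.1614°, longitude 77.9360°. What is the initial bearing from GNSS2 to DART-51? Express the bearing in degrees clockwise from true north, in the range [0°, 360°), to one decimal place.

264.1°

Δλ = -64.2669°
y = sin Δλ · cos φ₂ = -0.900641
x = cos φ₁ sin φ₂ − sin φ₁ cos φ₂ cos Δλ = -0.092583
θ = atan2(y, x) = -95.8692° → 264.1308° (mod 360°)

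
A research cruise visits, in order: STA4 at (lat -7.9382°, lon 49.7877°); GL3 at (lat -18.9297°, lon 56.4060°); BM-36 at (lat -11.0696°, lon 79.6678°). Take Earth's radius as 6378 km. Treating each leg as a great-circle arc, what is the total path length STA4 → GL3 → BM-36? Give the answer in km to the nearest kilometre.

4064 km

STA4→GL3: c = 0.222212 rad, d = 1417.27 km
GL3→BM-36: c = 0.414937 rad, d = 2646.47 km
Total = 1417.27 + 2646.47 = 4063.74 km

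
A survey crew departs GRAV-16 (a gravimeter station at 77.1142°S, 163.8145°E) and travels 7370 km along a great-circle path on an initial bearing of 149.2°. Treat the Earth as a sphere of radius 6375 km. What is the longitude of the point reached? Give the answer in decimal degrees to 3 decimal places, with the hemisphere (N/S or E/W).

50.898°W

δ = d/R = 7370/6375 = 1.156078 rad
φ₂ = arcsin(sin φ₁ cos δ + cos φ₁ sin δ cos θ)
   = arcsin(-0.97482·0.40293 + 0.22301·0.91523·-0.85896) = -34.61796°
λ₂ = λ₁ + atan2(sin θ sin δ cos φ₁, cos δ − sin φ₁ sin φ₂) = -50.89767°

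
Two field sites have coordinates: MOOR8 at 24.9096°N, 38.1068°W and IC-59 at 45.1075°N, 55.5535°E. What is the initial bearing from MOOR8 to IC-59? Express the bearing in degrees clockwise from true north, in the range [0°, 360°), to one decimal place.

Δλ = 93.6603°
y = sin Δλ · cos φ₂ = 0.704339
x = cos φ₁ sin φ₂ − sin φ₁ cos φ₂ cos Δλ = 0.661507
θ = atan2(y, x) = 46.7962° → 46.7962° (mod 360°)

46.8°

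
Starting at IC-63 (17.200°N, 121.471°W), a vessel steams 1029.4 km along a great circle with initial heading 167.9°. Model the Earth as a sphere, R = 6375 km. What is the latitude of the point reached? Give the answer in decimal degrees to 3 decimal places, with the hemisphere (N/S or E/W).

8.146°N

δ = d/R = 1029.4/6375 = 0.161475 rad
φ₂ = arcsin(sin φ₁ cos δ + cos φ₁ sin δ cos θ)
   = arcsin(0.29571·0.98699 + 0.95528·0.16077·-0.97778) = 8.14564°
λ₂ = λ₁ + atan2(sin θ sin δ cos φ₁, cos δ − sin φ₁ sin φ₂) = -119.52001°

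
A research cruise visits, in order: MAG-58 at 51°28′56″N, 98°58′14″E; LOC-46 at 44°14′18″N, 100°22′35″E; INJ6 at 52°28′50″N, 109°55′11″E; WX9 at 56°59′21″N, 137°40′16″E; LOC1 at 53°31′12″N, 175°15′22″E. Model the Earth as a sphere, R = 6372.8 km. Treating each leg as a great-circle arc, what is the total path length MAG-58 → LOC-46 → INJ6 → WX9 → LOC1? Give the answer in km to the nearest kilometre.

6186 km

MAG-58: φ = +51.48222°, λ = +98.97056°
LOC-46: φ = +44.23833°, λ = +100.37639°
INJ6: φ = +52.48056°, λ = +109.91972°
WX9: φ = +56.98917°, λ = +137.67111°
LOC1: φ = +53.52000°, λ = +175.25611°
MAG-58→LOC-46: c = 0.127490 rad, d = 812.47 km
LOC-46→INJ6: c = 0.181178 rad, d = 1154.61 km
INJ6→WX9: c = 0.288257 rad, d = 1837.00 km
WX9→LOC1: c = 0.373816 rad, d = 2382.25 km
Total = 812.47 + 1154.61 + 1837.00 + 2382.25 = 6186.34 km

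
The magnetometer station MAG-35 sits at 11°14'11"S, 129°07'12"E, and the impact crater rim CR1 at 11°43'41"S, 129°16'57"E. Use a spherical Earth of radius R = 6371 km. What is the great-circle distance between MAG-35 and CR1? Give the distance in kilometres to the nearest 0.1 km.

57.5 km

MAG-35: φ = -11.23639°, λ = +129.12000°
CR1: φ = -11.72806°, λ = +129.28250°
Δφ = -0.4917°,  Δλ = 0.1625°
a = sin²(Δφ/2) + cos φ₁ cos φ₂ sin²(Δλ/2) = 0.000020
c = 2·arcsin(√a) = 0.009020 rad = 0.5168°
d = R·c = 6371 × 0.009020 = 57.5 km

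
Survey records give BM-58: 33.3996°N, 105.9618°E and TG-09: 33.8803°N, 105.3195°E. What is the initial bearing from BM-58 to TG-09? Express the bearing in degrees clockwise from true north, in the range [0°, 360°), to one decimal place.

312.1°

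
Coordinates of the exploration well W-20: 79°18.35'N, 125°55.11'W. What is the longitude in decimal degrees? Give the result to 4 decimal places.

125° + 55.11′/60 = 125 + 0.91850 = 125.9185°

125.9185°W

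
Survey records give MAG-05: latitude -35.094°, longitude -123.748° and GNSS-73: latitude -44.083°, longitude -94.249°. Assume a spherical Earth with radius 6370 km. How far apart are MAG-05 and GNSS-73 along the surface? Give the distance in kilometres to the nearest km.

2700 km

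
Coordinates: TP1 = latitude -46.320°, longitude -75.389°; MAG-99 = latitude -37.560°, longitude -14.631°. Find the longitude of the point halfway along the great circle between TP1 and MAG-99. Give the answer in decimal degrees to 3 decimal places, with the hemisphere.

42.700°W

Bx = cos φ₂ cos Δλ = 0.387241,  By = cos φ₂ sin Δλ = 0.691695
φₘ = atan2(sin φ₁ + sin φ₂, √((cos φ₁ + Bx)² + By²)) = -46.14156°
λₘ = λ₁ + atan2(By, cos φ₁ + Bx) = -42.69976°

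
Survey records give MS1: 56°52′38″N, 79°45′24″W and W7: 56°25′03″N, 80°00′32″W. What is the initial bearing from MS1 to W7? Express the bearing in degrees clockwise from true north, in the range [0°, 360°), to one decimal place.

196.9°

MS1: φ = +56.87722°, λ = -79.75667°
W7: φ = +56.41750°, λ = -80.00889°
Δλ = -0.2522°
y = sin Δλ · cos φ₂ = -0.002435
x = cos φ₁ sin φ₂ − sin φ₁ cos φ₂ cos Δλ = -0.008019
θ = atan2(y, x) = -163.1093° → 196.8907° (mod 360°)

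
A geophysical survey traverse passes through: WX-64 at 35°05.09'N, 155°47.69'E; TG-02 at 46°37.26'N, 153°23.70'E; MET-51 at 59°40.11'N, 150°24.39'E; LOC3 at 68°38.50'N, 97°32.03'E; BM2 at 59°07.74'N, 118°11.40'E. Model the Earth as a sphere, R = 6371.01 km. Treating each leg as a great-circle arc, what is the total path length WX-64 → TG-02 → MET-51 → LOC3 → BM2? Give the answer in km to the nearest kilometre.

WX-64: φ = +35.08483°, λ = +155.79483°
TG-02: φ = +46.62100°, λ = +153.39500°
MET-51: φ = +59.66850°, λ = +150.40650°
LOC3: φ = +68.64167°, λ = +97.53383°
BM2: φ = +59.12900°, λ = +118.19000°
WX-64→TG-02: c = 0.203794 rad, d = 1298.37 km
TG-02→MET-51: c = 0.229802 rad, d = 1464.07 km
MET-51→LOC3: c = 0.415653 rad, d = 2648.13 km
LOC3→BM2: c = 0.227489 rad, d = 1449.33 km
Total = 1298.37 + 1464.07 + 2648.13 + 1449.33 = 6859.91 km

6860 km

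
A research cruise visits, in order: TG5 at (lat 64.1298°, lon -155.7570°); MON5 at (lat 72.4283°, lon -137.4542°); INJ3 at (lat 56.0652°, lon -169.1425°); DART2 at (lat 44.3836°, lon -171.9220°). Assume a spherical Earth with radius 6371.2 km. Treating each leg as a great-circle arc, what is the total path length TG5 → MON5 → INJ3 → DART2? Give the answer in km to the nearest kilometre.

4816 km

TG5→MON5: c = 0.185385 rad, d = 1181.12 km
MON5→INJ3: c = 0.364309 rad, d = 2321.09 km
INJ3→DART2: c = 0.206188 rad, d = 1313.66 km
Total = 1181.12 + 2321.09 + 1313.66 = 4815.87 km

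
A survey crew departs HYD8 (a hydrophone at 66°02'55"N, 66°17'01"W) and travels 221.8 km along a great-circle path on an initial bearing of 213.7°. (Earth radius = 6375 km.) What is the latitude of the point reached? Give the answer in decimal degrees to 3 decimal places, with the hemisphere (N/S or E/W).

64.368°N

HYD8: φ = +66.04861°, λ = -66.28361°
δ = d/R = 221.8/6375 = 0.034792 rad
φ₂ = arcsin(sin φ₁ cos δ + cos φ₁ sin δ cos θ)
   = arcsin(0.91389·0.99939 + 0.40596·0.03479·-0.83195) = 64.36770°
λ₂ = λ₁ + atan2(sin θ sin δ cos φ₁, cos δ − sin φ₁ sin φ₂) = -68.84073°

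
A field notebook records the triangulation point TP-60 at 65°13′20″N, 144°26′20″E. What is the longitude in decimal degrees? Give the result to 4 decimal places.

144.4389°E

144° + 26′/60 + 20″/3600 = 144 + 0.43333 + 0.00556 = 144.4389°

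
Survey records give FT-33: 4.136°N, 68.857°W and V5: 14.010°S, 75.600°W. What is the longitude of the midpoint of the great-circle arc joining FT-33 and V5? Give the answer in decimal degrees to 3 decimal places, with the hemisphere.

72.182°W

Bx = cos φ₂ cos Δλ = 0.963542,  By = cos φ₂ sin Δλ = -0.113923
φₘ = atan2(sin φ₁ + sin φ₂, √((cos φ₁ + Bx)² + By²)) = -4.94552°
λₘ = λ₁ + atan2(By, cos φ₁ + Bx) = -72.18194°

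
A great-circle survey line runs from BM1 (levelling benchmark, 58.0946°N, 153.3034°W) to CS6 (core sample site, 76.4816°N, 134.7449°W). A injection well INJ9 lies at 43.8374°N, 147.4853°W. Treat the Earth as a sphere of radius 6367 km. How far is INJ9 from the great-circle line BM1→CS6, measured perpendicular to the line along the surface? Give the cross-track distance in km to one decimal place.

800.6 km

δ₁₃ = central angle BM1→INJ9 = 0.256688 rad  (haversine)
θ₁₃ = bearing BM1→INJ9 = 163.261°,  θ₁₂ = bearing BM1→CS6 = 12.865°
dₓₜ = R·arcsin(sin δ₁₃ · sin(θ₁₃ − θ₁₂)) = 6367·arcsin(0.25388·sin(150.396°)) = 800.634 km
|dₓₜ| = 800.634 km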